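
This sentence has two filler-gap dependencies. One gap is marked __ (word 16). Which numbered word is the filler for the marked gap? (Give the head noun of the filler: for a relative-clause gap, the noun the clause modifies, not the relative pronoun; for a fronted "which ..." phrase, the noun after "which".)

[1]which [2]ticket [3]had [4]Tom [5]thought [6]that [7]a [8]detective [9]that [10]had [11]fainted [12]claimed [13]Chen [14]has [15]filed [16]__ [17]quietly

The marked gap is the direct object of "filed".
Its filler is the fronted wh-phrase "which ticket", at word 2.
(The other dependency links word 8 to a gap after word 9.)

2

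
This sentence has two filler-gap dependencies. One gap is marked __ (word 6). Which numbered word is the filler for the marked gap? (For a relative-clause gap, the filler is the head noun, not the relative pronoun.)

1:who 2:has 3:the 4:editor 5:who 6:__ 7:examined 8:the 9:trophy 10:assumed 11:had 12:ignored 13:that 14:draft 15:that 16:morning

The marked gap is inside the relative clause, the subject of "examined".
Its filler is the head noun "editor" (via "who"), at word 4.
(The other dependency links word 1 to a gap after word 10.)

4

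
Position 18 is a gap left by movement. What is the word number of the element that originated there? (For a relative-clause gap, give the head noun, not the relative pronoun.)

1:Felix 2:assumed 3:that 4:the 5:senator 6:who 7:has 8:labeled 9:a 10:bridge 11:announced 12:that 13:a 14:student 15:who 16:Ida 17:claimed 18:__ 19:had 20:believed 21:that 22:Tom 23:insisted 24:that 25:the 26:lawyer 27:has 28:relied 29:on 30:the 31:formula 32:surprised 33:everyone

The gap at 18 is the subject of "believed", inside a relative clause.
The relative pronoun is "who" (word 15); it is bound by the head noun immediately before it.
Its filler is the head noun "student", at word 14.

14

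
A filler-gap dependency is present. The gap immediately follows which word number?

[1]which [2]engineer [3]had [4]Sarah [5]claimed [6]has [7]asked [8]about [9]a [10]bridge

The displaced element is "which engineer" (word 2).
It is linked across 1 clause boundary (Ø).
It functions as the subject of "asked", so the gap sits immediately after word 5 ("claimed").
Base order: Sarah had claimed which engineer has asked about a bridge.

5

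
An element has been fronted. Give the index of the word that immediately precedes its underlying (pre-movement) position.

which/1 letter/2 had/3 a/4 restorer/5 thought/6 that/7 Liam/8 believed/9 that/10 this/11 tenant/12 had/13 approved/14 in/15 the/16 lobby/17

14

The displaced element is "which letter" (word 2).
It is linked across 2 clause boundaries (that → that).
It functions as the direct object of "approved", so the gap sits immediately after word 14 ("approved").
Base order: A restorer had thought that Liam believed that this tenant had approved which letter in the lobby.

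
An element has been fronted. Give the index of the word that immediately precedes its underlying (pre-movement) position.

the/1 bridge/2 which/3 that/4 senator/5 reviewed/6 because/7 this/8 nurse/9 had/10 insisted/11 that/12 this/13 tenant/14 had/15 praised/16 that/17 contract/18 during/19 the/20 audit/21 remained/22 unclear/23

The displaced element is "the bridge" (word 2).
It functions as the direct object of "reviewed", so the gap sits immediately after word 6 ("reviewed").
Base order: That senator reviewed the bridge because this nurse had insisted that this tenant had praised that contract during the audit.

6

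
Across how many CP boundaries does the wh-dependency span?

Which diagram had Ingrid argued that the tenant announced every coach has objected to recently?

"which diagram" is extracted from the PP object of "objected".
Boundaries crossed, outermost first: [that], [Ø] — 2 in total.

2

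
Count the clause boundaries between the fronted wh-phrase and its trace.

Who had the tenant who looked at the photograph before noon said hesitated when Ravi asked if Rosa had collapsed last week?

1

"who" is extracted from the subject of "hesitated".
Boundaries crossed, outermost first: [Ø] — 1 in total.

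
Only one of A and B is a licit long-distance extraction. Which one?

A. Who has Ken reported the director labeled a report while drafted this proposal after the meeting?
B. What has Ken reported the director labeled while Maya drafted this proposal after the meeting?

In A, the wh-phrase is extracted from inside an adjunct island (introduced by "while"), which blocks movement.
In B, the extraction path crosses only that-complement boundaries, which are transparent.
So B is grammatical.

B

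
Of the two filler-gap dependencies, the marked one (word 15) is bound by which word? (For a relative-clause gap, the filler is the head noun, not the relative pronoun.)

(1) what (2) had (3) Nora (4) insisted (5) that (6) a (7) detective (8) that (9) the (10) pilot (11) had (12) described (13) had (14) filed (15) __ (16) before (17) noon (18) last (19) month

1

The marked gap is the direct object of "filed".
Its filler is the fronted wh-phrase "what", at word 1.
(The other dependency links word 7 to a gap after word 12.)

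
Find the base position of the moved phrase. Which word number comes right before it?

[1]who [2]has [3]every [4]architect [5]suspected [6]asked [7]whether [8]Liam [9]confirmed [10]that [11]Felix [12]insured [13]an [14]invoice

The displaced element is "who" (word 1).
It is linked across 1 clause boundary (Ø).
It functions as the subject of "asked", so the gap sits immediately after word 5 ("suspected").
Base order: Every architect has suspected that who asked whether Liam confirmed that Felix insured an invoice.

5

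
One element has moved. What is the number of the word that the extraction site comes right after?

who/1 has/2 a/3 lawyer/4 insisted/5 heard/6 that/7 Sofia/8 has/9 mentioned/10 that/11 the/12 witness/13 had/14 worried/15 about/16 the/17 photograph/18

The displaced element is "who" (word 1).
It is linked across 1 clause boundary (Ø).
It functions as the subject of "heard", so the gap sits immediately after word 5 ("insisted").
Base order: A lawyer has insisted who heard that Sofia has mentioned that the witness had worried about the photograph.

5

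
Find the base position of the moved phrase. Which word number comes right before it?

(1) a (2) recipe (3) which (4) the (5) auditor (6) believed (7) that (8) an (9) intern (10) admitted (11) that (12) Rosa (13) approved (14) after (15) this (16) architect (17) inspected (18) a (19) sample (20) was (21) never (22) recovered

The displaced element is "a recipe" (word 2).
It is linked across 2 clause boundaries (that → that).
It functions as the direct object of "approved", so the gap sits immediately after word 13 ("approved").
Base order: The auditor believed that an intern admitted that Rosa approved a recipe after this architect inspected a sample.

13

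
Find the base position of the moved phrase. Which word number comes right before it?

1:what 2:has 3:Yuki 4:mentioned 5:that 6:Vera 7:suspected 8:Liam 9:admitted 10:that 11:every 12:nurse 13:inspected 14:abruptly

13

The displaced element is "what" (word 1).
It is linked across 3 clause boundaries (that → Ø → that).
It functions as the direct object of "inspected", so the gap sits immediately after word 13 ("inspected").
Base order: Yuki has mentioned that Vera suspected Liam admitted that every nurse inspected what abruptly.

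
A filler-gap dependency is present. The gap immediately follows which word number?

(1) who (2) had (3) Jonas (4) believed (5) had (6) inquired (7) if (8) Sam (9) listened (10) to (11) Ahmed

4

The displaced element is "who" (word 1).
It is linked across 1 clause boundary (Ø).
It functions as the subject of "inquired", so the gap sits immediately after word 4 ("believed").
Base order: Jonas had believed that who had inquired if Sam listened to Ahmed.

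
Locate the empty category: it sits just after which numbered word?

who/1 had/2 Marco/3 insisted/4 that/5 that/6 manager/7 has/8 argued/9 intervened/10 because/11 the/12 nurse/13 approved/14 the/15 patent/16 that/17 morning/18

The displaced element is "who" (word 1).
It is linked across 2 clause boundaries (that → Ø).
It functions as the subject of "intervened", so the gap sits immediately after word 9 ("argued").
Base order: Marco had insisted that that manager has argued who intervened because the nurse approved the patent that morning.

9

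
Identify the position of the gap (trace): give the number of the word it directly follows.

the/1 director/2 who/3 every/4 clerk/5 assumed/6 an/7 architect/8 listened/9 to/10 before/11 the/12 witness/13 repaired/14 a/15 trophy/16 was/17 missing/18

The displaced element is "the director" (word 2).
It is linked across 1 clause boundary (Ø).
It functions as the object of the preposition "to" of "listened", so the gap sits immediately after word 10 ("to").
Base order: Every clerk assumed an architect listened to the director before the witness repaired a trophy.

10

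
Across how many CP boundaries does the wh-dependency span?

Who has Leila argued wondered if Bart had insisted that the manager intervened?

1

"who" is extracted from the subject of "wondered".
Boundaries crossed, outermost first: [Ø] — 1 in total.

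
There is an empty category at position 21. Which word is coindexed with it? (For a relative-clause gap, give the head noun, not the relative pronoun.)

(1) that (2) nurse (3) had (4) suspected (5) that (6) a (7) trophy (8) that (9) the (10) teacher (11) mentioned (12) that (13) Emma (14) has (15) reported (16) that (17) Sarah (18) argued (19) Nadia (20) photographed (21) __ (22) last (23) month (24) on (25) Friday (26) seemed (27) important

The gap at 21 is the object of "photographed", inside a relative clause.
The relative pronoun is "that" (word 8); it is bound by the head noun immediately before it.
Its filler is the head noun "trophy", at word 7.

7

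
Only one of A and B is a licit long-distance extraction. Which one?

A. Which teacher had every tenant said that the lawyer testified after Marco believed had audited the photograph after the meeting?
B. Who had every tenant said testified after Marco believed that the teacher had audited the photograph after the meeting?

B

In A, the wh-phrase is extracted from inside an adjunct island (introduced by "after"), which blocks movement.
In B, the extraction path crosses only that-complement boundaries, which are transparent.
So B is grammatical.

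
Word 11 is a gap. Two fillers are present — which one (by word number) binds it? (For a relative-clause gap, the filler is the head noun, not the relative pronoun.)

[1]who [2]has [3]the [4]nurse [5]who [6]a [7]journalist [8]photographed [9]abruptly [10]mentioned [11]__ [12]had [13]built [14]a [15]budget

1

The marked gap is the subject of "built".
Its filler is the fronted wh-phrase "who", at word 1.
(The other dependency links word 4 to a gap after word 8.)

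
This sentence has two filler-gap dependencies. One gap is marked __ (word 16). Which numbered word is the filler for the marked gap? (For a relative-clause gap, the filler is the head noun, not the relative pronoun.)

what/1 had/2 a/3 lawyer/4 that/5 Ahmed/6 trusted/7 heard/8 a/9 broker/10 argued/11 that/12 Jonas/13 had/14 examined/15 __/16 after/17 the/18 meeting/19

The marked gap is the direct object of "examined".
Its filler is the fronted wh-phrase "what", at word 1.
(The other dependency links word 4 to a gap after word 7.)

1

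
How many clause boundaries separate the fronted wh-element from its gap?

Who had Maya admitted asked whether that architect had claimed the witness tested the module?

"who" is extracted from the subject of "asked".
Boundaries crossed, outermost first: [Ø] — 1 in total.

1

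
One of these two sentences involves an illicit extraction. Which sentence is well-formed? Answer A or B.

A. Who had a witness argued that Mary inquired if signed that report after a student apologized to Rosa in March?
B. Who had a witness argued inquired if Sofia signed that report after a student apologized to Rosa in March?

B

In A, the wh-phrase is extracted from inside a wh-island (introduced by "if"), which blocks movement.
In B, the extraction path crosses only that-complement boundaries, which are transparent.
So B is grammatical.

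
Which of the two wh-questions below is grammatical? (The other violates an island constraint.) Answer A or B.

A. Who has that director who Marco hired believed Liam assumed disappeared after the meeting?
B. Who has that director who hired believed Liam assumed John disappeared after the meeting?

In B, the wh-phrase is extracted from inside a complex-NP island (relative clause) (introduced by "who"), which blocks movement.
In A, the extraction path crosses only that-complement boundaries, which are transparent.
So A is grammatical.

A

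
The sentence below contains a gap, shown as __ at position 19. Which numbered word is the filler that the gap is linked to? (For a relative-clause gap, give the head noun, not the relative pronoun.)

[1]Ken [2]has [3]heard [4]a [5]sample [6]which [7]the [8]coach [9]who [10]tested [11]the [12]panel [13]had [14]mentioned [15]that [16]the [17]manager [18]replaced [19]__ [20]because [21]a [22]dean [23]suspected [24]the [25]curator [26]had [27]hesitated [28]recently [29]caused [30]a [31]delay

The gap at 19 is the object of "replaced", inside a relative clause.
The relative pronoun is "which" (word 6); it is bound by the head noun immediately before it.
Its filler is the head noun "sample", at word 5.

5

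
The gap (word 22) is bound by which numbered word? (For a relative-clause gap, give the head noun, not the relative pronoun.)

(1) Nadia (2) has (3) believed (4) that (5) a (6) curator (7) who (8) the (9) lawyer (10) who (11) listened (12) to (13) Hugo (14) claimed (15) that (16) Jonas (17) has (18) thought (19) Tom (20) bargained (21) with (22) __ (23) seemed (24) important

The gap at 22 is the prepositional object of "bargained", inside a relative clause.
The relative pronoun is "who" (word 7); it is bound by the head noun immediately before it.
Its filler is the head noun "curator", at word 6.

6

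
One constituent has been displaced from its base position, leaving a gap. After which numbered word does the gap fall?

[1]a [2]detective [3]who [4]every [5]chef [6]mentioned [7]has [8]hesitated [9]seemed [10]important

6

The displaced element is "a detective" (word 2).
It is linked across 1 clause boundary (Ø).
It functions as the subject of "hesitated", so the gap sits immediately after word 6 ("mentioned").
Base order: Every chef mentioned that a detective has hesitated.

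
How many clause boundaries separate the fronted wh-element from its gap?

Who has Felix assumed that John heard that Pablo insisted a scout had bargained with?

"who" is extracted from the PP object of "bargained".
Boundaries crossed, outermost first: [that], [that], [Ø] — 3 in total.

3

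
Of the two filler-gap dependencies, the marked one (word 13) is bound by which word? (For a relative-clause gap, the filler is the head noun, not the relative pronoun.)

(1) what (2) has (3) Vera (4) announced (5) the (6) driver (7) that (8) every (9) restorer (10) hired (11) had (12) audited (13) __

The marked gap is the direct object of "audited".
Its filler is the fronted wh-phrase "what", at word 1.
(The other dependency links word 6 to a gap after word 10.)

1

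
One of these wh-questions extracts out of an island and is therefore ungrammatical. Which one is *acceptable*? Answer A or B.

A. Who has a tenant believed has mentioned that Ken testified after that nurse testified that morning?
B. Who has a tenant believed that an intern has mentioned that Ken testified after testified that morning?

A

In B, the wh-phrase is extracted from inside an adjunct island (introduced by "after"), which blocks movement.
In A, the extraction path crosses only that-complement boundaries, which are transparent.
So A is grammatical.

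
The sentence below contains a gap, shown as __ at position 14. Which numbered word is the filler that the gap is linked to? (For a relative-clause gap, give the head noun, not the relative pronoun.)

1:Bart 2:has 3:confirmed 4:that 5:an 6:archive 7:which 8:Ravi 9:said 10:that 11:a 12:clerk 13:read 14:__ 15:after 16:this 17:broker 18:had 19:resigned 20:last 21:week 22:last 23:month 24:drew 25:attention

The gap at 14 is the object of "read", inside a relative clause.
The relative pronoun is "which" (word 7); it is bound by the head noun immediately before it.
Its filler is the head noun "archive", at word 6.

6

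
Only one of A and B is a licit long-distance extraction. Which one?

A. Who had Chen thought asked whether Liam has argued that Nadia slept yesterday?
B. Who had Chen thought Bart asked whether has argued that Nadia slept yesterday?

In B, the wh-phrase is extracted from inside a wh-island (introduced by "whether"), which blocks movement.
In A, the extraction path crosses only that-complement boundaries, which are transparent.
So A is grammatical.

A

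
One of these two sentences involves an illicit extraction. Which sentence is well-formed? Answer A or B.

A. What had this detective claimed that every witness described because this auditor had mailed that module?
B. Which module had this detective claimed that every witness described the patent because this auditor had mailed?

A

In B, the wh-phrase is extracted from inside an adjunct island (introduced by "because"), which blocks movement.
In A, the extraction path crosses only that-complement boundaries, which are transparent.
So A is grammatical.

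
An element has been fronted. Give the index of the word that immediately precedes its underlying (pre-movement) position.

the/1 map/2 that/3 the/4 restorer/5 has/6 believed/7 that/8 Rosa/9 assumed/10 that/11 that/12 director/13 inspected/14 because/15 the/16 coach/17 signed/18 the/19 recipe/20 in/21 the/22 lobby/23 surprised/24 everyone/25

The displaced element is "the map" (word 2).
It is linked across 2 clause boundaries (that → that).
It functions as the direct object of "inspected", so the gap sits immediately after word 14 ("inspected").
Base order: The restorer has believed that Rosa assumed that that director inspected the map because the coach signed the recipe in the lobby.

14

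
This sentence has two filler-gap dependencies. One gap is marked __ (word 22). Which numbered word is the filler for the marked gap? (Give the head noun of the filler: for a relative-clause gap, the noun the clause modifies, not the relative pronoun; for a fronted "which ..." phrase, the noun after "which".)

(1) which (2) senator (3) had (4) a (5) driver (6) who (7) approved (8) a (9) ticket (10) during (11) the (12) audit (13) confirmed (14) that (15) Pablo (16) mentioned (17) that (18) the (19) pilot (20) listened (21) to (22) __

The marked gap is the object of the preposition "to" of "listened".
Its filler is the fronted wh-phrase "which senator", at word 2.
(The other dependency links word 5 to a gap after word 6.)

2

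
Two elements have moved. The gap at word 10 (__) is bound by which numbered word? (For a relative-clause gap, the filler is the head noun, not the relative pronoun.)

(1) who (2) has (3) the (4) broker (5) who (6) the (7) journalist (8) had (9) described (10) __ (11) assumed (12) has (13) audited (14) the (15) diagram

4

The marked gap is inside the relative clause, the direct object of "described".
Its filler is the head noun "broker" (via "who"), at word 4.
(The other dependency links word 1 to a gap after word 11.)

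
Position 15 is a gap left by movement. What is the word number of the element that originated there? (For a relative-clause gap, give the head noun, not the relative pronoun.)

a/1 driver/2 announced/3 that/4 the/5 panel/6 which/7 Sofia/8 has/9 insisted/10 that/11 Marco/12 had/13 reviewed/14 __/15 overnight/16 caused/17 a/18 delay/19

6

The gap at 15 is the object of "reviewed", inside a relative clause.
The relative pronoun is "which" (word 7); it is bound by the head noun immediately before it.
Its filler is the head noun "panel", at word 6.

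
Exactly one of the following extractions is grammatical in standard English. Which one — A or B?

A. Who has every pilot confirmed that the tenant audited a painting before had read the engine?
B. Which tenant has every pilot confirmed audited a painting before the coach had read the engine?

In A, the wh-phrase is extracted from inside an adjunct island (introduced by "before"), which blocks movement.
In B, the extraction path crosses only that-complement boundaries, which are transparent.
So B is grammatical.

B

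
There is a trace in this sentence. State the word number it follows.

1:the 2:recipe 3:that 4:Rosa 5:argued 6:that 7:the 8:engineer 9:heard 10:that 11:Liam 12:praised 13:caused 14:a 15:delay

The displaced element is "the recipe" (word 2).
It is linked across 2 clause boundaries (that → that).
It functions as the direct object of "praised", so the gap sits immediately after word 12 ("praised").
Base order: Rosa argued that the engineer heard that Liam praised the recipe.

12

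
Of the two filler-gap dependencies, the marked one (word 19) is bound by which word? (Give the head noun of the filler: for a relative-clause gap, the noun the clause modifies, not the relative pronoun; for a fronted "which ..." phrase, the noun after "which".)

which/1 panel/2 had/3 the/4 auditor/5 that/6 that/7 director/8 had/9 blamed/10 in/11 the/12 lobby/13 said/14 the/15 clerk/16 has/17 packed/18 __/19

The marked gap is the direct object of "packed".
Its filler is the fronted wh-phrase "which panel", at word 2.
(The other dependency links word 5 to a gap after word 10.)

2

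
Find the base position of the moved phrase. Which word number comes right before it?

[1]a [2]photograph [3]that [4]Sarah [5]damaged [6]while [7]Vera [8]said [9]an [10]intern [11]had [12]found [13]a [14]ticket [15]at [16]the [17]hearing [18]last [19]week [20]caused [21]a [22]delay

The displaced element is "a photograph" (word 2).
It functions as the direct object of "damaged", so the gap sits immediately after word 5 ("damaged").
Base order: Sarah damaged a photograph while Vera said an intern had found a ticket at the hearing last week.

5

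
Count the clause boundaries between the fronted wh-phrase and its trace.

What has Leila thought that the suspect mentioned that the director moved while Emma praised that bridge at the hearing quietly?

"what" is extracted from the object of "moved".
Boundaries crossed, outermost first: [that], [that] — 2 in total.

2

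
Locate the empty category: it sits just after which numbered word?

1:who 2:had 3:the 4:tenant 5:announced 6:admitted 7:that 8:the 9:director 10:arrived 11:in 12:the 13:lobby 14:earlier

5

The displaced element is "who" (word 1).
It is linked across 1 clause boundary (Ø).
It functions as the subject of "admitted", so the gap sits immediately after word 5 ("announced").
Base order: The tenant had announced that who admitted that the director arrived in the lobby earlier.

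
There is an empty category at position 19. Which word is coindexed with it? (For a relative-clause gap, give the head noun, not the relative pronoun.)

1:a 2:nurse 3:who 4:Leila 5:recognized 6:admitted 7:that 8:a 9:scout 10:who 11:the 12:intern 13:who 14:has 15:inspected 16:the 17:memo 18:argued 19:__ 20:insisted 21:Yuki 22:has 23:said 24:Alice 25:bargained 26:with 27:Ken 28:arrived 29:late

The gap at 19 is the subject of "insisted", inside a relative clause.
The relative pronoun is "who" (word 10); it is bound by the head noun immediately before it.
Its filler is the head noun "scout", at word 9.

9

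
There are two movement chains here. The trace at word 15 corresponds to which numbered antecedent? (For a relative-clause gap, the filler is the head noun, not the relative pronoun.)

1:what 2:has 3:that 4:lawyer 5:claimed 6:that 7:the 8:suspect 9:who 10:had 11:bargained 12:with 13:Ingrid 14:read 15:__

The marked gap is the direct object of "read".
Its filler is the fronted wh-phrase "what", at word 1.
(The other dependency links word 8 to a gap after word 9.)

1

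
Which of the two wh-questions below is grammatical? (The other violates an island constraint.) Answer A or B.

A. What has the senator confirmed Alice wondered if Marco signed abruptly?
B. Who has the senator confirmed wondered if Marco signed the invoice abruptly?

B

In A, the wh-phrase is extracted from inside a wh-island (introduced by "if"), which blocks movement.
In B, the extraction path crosses only that-complement boundaries, which are transparent.
So B is grammatical.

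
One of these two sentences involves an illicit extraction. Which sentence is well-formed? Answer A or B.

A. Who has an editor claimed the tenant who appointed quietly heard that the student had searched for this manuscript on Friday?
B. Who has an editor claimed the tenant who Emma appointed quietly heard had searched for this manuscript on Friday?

B

In A, the wh-phrase is extracted from inside a complex-NP island (relative clause) (introduced by "who"), which blocks movement.
In B, the extraction path crosses only that-complement boundaries, which are transparent.
So B is grammatical.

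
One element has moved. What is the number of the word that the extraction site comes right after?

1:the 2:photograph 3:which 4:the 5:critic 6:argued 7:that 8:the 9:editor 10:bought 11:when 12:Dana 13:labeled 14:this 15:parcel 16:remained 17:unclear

10

The displaced element is "the photograph" (word 2).
It is linked across 1 clause boundary (that).
It functions as the direct object of "bought", so the gap sits immediately after word 10 ("bought").
Base order: The critic argued that the editor bought the photograph when Dana labeled this parcel.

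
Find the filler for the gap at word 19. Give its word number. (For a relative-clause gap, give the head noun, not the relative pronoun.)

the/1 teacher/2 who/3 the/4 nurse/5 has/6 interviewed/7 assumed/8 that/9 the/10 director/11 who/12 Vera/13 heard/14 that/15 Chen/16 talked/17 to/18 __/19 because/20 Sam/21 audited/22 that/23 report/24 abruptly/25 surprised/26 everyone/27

The gap at 19 is the prepositional object of "talked", inside a relative clause.
The relative pronoun is "who" (word 12); it is bound by the head noun immediately before it.
Its filler is the head noun "director", at word 11.

11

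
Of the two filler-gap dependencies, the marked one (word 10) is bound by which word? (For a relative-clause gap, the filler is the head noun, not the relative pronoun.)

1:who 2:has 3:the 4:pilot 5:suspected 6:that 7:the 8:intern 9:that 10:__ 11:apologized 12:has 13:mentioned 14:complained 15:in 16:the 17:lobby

8

The marked gap is inside the relative clause, the subject of "apologized".
Its filler is the head noun "intern" (via "that"), at word 8.
(The other dependency links word 1 to a gap after word 13.)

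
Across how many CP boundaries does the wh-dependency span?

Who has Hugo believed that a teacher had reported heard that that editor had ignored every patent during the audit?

2

"who" is extracted from the subject of "heard".
Boundaries crossed, outermost first: [that], [Ø] — 2 in total.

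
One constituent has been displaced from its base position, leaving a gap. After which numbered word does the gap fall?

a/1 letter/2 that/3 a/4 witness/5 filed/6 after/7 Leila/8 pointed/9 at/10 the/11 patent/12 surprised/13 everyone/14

6

The displaced element is "a letter" (word 2).
It functions as the direct object of "filed", so the gap sits immediately after word 6 ("filed").
Base order: A witness filed a letter after Leila pointed at the patent.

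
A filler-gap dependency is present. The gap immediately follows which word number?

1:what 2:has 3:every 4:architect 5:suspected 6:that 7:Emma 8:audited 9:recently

The displaced element is "what" (word 1).
It is linked across 1 clause boundary (that).
It functions as the direct object of "audited", so the gap sits immediately after word 8 ("audited").
Base order: Every architect has suspected that Emma audited what recently.

8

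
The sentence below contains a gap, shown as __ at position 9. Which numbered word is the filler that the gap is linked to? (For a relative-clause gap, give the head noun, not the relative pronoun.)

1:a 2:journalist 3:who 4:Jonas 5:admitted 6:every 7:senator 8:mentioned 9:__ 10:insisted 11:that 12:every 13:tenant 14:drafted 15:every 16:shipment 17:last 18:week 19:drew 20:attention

The gap at 9 is the subject of "insisted", inside a relative clause.
The relative pronoun is "who" (word 3); it is bound by the head noun immediately before it.
Its filler is the head noun "journalist", at word 2.

2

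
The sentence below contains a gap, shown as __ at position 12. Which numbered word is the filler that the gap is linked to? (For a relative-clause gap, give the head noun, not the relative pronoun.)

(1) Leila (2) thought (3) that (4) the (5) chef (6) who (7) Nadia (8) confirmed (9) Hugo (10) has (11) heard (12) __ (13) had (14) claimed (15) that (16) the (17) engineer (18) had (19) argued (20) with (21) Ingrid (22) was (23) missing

The gap at 12 is the subject of "claimed", inside a relative clause.
The relative pronoun is "who" (word 6); it is bound by the head noun immediately before it.
Its filler is the head noun "chef", at word 5.

5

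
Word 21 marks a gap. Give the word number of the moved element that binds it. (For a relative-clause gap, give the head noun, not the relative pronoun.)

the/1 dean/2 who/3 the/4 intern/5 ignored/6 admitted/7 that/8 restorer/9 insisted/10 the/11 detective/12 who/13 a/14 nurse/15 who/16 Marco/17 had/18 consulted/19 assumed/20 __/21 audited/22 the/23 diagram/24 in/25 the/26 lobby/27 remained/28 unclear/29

The gap at 21 is the subject of "audited", inside a relative clause.
The relative pronoun is "who" (word 13); it is bound by the head noun immediately before it.
Its filler is the head noun "detective", at word 12.

12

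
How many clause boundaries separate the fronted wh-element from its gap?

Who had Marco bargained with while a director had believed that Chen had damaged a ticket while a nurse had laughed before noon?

0

"who" originates inside the matrix clause — no clause boundary is crossed.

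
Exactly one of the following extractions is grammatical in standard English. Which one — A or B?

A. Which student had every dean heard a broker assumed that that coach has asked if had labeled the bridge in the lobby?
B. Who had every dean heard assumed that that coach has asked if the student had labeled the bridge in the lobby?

B

In A, the wh-phrase is extracted from inside a wh-island (introduced by "if"), which blocks movement.
In B, the extraction path crosses only that-complement boundaries, which are transparent.
So B is grammatical.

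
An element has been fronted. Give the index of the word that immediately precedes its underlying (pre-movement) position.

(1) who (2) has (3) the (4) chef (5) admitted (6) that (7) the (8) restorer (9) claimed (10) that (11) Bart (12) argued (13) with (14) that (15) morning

The displaced element is "who" (word 1).
It is linked across 2 clause boundaries (that → that).
It functions as the object of the preposition "with" of "argued", so the gap sits immediately after word 13 ("with").
Base order: The chef has admitted that the restorer claimed that Bart argued with who that morning.

13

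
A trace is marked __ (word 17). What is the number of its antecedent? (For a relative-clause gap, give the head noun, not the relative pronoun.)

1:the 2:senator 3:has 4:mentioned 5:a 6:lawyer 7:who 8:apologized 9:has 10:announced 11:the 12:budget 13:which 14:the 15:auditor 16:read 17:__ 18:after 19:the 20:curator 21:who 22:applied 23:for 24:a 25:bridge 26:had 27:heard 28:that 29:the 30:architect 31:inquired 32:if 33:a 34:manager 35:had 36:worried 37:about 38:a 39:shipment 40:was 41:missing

12

The gap at 17 is the object of "read", inside a relative clause.
The relative pronoun is "which" (word 13); it is bound by the head noun immediately before it.
Its filler is the head noun "budget", at word 12.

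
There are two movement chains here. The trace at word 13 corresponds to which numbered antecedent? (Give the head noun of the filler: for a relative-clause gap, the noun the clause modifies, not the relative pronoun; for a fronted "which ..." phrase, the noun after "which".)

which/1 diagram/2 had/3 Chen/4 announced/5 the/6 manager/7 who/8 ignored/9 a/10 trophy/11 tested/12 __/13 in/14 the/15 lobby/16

2

The marked gap is the direct object of "tested".
Its filler is the fronted wh-phrase "which diagram", at word 2.
(The other dependency links word 7 to a gap after word 8.)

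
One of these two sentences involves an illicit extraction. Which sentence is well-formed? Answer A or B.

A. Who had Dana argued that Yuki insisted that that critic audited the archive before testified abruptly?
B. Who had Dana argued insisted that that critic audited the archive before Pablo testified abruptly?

In A, the wh-phrase is extracted from inside an adjunct island (introduced by "before"), which blocks movement.
In B, the extraction path crosses only that-complement boundaries, which are transparent.
So B is grammatical.

B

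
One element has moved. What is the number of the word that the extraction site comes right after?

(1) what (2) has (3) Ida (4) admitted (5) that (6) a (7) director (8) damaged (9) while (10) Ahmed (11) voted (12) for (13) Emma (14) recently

8

The displaced element is "what" (word 1).
It is linked across 1 clause boundary (that).
It functions as the direct object of "damaged", so the gap sits immediately after word 8 ("damaged").
Base order: Ida has admitted that a director damaged what while Ahmed voted for Emma recently.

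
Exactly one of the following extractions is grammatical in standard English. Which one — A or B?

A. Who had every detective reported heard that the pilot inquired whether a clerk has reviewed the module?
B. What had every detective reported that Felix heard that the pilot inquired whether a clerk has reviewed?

A

In B, the wh-phrase is extracted from inside a wh-island (introduced by "whether"), which blocks movement.
In A, the extraction path crosses only that-complement boundaries, which are transparent.
So A is grammatical.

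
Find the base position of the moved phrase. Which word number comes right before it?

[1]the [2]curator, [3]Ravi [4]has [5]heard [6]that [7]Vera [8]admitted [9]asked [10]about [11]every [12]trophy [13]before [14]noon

The displaced element is "the curator" (word 2).
It is linked across 2 clause boundaries (that → Ø).
It functions as the subject of "asked", so the gap sits immediately after word 8 ("admitted").
Base order: Ravi has heard that Vera admitted that the curator asked about every trophy before noon.

8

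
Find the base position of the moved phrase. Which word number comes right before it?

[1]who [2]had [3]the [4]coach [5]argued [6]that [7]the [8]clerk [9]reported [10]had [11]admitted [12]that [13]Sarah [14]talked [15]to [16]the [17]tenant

The displaced element is "who" (word 1).
It is linked across 2 clause boundaries (that → Ø).
It functions as the subject of "admitted", so the gap sits immediately after word 9 ("reported").
Base order: The coach had argued that the clerk reported that who had admitted that Sarah talked to the tenant.

9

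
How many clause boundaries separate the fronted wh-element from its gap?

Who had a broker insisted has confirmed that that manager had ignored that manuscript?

"who" is extracted from the subject of "confirmed".
Boundaries crossed, outermost first: [Ø] — 1 in total.

1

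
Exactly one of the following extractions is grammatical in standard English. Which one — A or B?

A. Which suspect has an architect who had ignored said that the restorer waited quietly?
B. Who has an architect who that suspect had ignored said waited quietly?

B

In A, the wh-phrase is extracted from inside a complex-NP island (relative clause) (introduced by "who"), which blocks movement.
In B, the extraction path crosses only that-complement boundaries, which are transparent.
So B is grammatical.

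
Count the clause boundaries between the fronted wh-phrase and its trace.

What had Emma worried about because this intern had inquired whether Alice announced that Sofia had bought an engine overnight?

"what" originates inside the matrix clause — no clause boundary is crossed.

0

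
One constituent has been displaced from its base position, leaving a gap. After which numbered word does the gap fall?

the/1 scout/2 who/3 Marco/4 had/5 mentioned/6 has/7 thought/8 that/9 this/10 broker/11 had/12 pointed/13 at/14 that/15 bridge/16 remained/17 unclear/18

6

The displaced element is "the scout" (word 2).
It is linked across 1 clause boundary (Ø).
It functions as the subject of "thought", so the gap sits immediately after word 6 ("mentioned").
Base order: Marco had mentioned the scout has thought that this broker had pointed at that bridge.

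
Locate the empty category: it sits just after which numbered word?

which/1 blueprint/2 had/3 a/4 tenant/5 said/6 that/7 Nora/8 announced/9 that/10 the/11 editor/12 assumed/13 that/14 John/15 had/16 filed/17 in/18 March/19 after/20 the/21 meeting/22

17

The displaced element is "which blueprint" (word 2).
It is linked across 3 clause boundaries (that → that → that).
It functions as the direct object of "filed", so the gap sits immediately after word 17 ("filed").
Base order: A tenant had said that Nora announced that the editor assumed that John had filed which blueprint in March after the meeting.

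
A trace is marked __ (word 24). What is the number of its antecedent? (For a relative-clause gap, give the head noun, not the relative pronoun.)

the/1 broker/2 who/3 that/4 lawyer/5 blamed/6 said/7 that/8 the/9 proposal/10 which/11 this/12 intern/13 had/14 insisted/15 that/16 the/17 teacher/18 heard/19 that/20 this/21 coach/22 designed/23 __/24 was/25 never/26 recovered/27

10

The gap at 24 is the object of "designed", inside a relative clause.
The relative pronoun is "which" (word 11); it is bound by the head noun immediately before it.
Its filler is the head noun "proposal", at word 10.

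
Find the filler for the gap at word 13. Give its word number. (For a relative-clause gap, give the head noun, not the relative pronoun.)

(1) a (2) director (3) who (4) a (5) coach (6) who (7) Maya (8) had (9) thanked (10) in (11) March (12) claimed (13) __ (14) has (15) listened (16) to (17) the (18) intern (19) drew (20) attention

The gap at 13 is the subject of "listened", inside a relative clause.
The relative pronoun is "who" (word 3); it is bound by the head noun immediately before it.
Its filler is the head noun "director", at word 2.

2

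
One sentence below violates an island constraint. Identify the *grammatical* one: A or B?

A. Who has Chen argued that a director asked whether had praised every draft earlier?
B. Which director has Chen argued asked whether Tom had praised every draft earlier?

In A, the wh-phrase is extracted from inside a wh-island (introduced by "whether"), which blocks movement.
In B, the extraction path crosses only that-complement boundaries, which are transparent.
So B is grammatical.

B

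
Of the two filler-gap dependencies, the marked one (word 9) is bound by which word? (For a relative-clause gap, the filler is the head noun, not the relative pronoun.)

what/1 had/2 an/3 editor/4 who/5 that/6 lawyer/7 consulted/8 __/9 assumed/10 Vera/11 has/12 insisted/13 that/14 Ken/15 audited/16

The marked gap is inside the relative clause, the direct object of "consulted".
Its filler is the head noun "editor" (via "who"), at word 4.
(The other dependency links word 1 to a gap after word 16.)

4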